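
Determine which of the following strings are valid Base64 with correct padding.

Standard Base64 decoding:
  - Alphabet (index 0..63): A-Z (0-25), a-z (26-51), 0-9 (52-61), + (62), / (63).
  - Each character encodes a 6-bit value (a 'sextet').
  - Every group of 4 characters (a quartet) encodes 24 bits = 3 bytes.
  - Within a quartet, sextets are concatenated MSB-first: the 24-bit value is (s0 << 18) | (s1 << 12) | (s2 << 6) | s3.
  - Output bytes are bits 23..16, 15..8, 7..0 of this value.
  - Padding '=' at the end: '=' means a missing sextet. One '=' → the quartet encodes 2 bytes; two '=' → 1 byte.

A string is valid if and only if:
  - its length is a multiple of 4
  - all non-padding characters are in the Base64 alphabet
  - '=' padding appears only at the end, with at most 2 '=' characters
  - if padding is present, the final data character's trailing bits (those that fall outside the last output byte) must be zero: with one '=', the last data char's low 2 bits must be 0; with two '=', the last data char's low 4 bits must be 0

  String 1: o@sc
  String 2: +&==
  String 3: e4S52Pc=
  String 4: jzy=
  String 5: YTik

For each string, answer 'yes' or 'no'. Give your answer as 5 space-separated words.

String 1: 'o@sc' → invalid (bad char(s): ['@'])
String 2: '+&==' → invalid (bad char(s): ['&'])
String 3: 'e4S52Pc=' → valid
String 4: 'jzy=' → invalid (bad trailing bits)
String 5: 'YTik' → valid

Answer: no no yes no yes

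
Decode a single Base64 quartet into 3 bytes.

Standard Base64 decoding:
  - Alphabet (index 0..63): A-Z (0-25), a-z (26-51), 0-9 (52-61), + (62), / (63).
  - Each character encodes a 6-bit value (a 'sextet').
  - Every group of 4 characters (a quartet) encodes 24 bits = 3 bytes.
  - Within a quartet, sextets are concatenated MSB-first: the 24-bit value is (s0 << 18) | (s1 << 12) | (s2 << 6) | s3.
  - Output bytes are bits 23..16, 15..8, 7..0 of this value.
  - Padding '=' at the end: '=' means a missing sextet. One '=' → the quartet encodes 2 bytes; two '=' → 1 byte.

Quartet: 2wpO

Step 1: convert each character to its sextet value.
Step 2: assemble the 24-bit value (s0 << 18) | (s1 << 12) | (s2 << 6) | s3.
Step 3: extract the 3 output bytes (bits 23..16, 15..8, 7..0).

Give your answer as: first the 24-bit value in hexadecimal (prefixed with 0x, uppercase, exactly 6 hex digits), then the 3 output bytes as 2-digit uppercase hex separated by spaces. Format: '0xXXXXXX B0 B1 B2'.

Sextets: 2=54, w=48, p=41, O=14
24-bit: (54<<18) | (48<<12) | (41<<6) | 14
      = 0xD80000 | 0x030000 | 0x000A40 | 0x00000E
      = 0xDB0A4E
Bytes: (v>>16)&0xFF=DB, (v>>8)&0xFF=0A, v&0xFF=4E

Answer: 0xDB0A4E DB 0A 4E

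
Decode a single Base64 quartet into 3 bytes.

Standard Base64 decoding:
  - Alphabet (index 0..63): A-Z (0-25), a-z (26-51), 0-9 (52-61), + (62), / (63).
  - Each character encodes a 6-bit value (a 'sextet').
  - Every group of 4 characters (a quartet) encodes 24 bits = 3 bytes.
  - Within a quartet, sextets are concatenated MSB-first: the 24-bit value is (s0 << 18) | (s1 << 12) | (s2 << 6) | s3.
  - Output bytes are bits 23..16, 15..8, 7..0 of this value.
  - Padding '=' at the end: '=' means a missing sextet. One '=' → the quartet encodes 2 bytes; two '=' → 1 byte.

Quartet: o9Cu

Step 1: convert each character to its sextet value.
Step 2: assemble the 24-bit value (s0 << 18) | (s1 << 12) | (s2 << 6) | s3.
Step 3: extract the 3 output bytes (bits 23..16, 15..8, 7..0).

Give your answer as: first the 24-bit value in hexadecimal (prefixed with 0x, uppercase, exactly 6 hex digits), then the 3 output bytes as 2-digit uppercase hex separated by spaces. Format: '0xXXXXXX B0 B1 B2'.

Answer: 0xA3D0AE A3 D0 AE

Derivation:
Sextets: o=40, 9=61, C=2, u=46
24-bit: (40<<18) | (61<<12) | (2<<6) | 46
      = 0xA00000 | 0x03D000 | 0x000080 | 0x00002E
      = 0xA3D0AE
Bytes: (v>>16)&0xFF=A3, (v>>8)&0xFF=D0, v&0xFF=AE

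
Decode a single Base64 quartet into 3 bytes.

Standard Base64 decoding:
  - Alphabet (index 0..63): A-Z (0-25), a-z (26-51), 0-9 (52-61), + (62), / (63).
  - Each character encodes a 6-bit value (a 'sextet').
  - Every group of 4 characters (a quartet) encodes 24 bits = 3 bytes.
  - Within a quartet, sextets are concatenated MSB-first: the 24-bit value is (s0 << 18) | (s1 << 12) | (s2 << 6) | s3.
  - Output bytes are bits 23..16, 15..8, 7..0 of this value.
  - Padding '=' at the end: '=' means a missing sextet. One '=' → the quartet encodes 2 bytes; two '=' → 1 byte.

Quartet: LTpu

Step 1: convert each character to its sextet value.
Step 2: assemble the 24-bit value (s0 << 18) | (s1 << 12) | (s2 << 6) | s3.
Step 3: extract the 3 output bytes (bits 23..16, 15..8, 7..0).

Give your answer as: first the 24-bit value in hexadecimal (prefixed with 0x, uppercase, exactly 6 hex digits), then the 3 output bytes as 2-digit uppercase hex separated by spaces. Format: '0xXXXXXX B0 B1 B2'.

Sextets: L=11, T=19, p=41, u=46
24-bit: (11<<18) | (19<<12) | (41<<6) | 46
      = 0x2C0000 | 0x013000 | 0x000A40 | 0x00002E
      = 0x2D3A6E
Bytes: (v>>16)&0xFF=2D, (v>>8)&0xFF=3A, v&0xFF=6E

Answer: 0x2D3A6E 2D 3A 6E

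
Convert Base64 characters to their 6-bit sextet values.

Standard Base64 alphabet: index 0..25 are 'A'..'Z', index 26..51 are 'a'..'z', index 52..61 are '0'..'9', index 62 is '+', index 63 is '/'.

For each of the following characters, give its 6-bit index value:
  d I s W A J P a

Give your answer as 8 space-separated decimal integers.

Answer: 29 8 44 22 0 9 15 26

Derivation:
'd': a..z range, 26 + ord('d') − ord('a') = 29
'I': A..Z range, ord('I') − ord('A') = 8
's': a..z range, 26 + ord('s') − ord('a') = 44
'W': A..Z range, ord('W') − ord('A') = 22
'A': A..Z range, ord('A') − ord('A') = 0
'J': A..Z range, ord('J') − ord('A') = 9
'P': A..Z range, ord('P') − ord('A') = 15
'a': a..z range, 26 + ord('a') − ord('a') = 26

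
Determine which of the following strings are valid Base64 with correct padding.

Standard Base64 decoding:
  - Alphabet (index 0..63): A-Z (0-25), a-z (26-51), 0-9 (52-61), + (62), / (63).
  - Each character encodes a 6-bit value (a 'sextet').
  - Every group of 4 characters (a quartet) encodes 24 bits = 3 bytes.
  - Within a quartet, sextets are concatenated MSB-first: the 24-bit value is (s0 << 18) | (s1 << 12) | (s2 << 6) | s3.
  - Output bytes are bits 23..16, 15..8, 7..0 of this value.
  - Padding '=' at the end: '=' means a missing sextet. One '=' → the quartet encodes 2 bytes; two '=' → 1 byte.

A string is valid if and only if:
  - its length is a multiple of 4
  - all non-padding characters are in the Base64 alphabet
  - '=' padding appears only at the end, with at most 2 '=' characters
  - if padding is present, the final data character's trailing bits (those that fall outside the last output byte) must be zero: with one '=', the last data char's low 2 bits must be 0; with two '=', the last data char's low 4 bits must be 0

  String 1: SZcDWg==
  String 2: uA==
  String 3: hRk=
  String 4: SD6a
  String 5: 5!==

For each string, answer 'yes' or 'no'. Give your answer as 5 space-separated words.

Answer: yes yes yes yes no

Derivation:
String 1: 'SZcDWg==' → valid
String 2: 'uA==' → valid
String 3: 'hRk=' → valid
String 4: 'SD6a' → valid
String 5: '5!==' → invalid (bad char(s): ['!'])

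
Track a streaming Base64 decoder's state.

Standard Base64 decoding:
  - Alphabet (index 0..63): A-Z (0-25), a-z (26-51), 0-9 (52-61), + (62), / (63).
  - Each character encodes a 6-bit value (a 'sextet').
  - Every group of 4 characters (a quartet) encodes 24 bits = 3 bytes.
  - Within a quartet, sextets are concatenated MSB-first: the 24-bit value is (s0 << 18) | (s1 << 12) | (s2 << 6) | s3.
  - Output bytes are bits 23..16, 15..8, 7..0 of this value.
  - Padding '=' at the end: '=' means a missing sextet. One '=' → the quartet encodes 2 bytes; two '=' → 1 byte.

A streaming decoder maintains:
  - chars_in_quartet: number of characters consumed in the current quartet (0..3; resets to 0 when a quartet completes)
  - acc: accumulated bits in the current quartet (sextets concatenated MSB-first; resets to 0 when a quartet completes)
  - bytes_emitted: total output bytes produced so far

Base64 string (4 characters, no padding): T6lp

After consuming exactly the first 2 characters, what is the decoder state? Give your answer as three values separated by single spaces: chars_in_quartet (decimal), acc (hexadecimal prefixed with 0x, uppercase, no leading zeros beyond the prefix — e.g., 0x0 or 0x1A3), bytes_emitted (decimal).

Answer: 2 0x4FA 0

Derivation:
After char 0 ('T'=19): chars_in_quartet=1 acc=0x13 bytes_emitted=0
After char 1 ('6'=58): chars_in_quartet=2 acc=0x4FA bytes_emitted=0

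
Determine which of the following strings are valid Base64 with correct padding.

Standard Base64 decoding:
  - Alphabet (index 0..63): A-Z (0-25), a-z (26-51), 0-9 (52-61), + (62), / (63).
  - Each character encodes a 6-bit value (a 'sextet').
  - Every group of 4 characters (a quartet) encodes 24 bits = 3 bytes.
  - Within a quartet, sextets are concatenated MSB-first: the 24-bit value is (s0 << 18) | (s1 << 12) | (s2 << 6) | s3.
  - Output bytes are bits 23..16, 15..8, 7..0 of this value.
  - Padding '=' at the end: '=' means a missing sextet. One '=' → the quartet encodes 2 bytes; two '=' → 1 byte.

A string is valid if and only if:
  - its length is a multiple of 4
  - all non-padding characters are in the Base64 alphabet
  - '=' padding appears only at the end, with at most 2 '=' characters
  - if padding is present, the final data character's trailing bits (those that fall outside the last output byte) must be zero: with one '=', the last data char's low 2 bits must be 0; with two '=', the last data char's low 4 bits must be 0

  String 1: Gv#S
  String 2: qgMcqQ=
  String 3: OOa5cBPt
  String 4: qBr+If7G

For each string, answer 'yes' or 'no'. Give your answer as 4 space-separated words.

String 1: 'Gv#S' → invalid (bad char(s): ['#'])
String 2: 'qgMcqQ=' → invalid (len=7 not mult of 4)
String 3: 'OOa5cBPt' → valid
String 4: 'qBr+If7G' → valid

Answer: no no yes yes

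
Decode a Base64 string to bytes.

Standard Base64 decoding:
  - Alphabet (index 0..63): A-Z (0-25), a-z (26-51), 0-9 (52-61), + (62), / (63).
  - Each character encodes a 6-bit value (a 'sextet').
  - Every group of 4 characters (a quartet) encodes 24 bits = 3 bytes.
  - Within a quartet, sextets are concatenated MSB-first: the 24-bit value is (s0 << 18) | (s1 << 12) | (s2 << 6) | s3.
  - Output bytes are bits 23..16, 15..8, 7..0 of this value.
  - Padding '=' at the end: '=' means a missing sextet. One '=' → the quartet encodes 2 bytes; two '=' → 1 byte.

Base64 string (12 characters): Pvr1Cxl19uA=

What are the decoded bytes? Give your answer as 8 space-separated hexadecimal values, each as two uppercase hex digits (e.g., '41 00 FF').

Answer: 3E FA F5 0B 19 75 F6 E0

Derivation:
After char 0 ('P'=15): chars_in_quartet=1 acc=0xF bytes_emitted=0
After char 1 ('v'=47): chars_in_quartet=2 acc=0x3EF bytes_emitted=0
After char 2 ('r'=43): chars_in_quartet=3 acc=0xFBEB bytes_emitted=0
After char 3 ('1'=53): chars_in_quartet=4 acc=0x3EFAF5 -> emit 3E FA F5, reset; bytes_emitted=3
After char 4 ('C'=2): chars_in_quartet=1 acc=0x2 bytes_emitted=3
After char 5 ('x'=49): chars_in_quartet=2 acc=0xB1 bytes_emitted=3
After char 6 ('l'=37): chars_in_quartet=3 acc=0x2C65 bytes_emitted=3
After char 7 ('1'=53): chars_in_quartet=4 acc=0xB1975 -> emit 0B 19 75, reset; bytes_emitted=6
After char 8 ('9'=61): chars_in_quartet=1 acc=0x3D bytes_emitted=6
After char 9 ('u'=46): chars_in_quartet=2 acc=0xF6E bytes_emitted=6
After char 10 ('A'=0): chars_in_quartet=3 acc=0x3DB80 bytes_emitted=6
Padding '=': partial quartet acc=0x3DB80 -> emit F6 E0; bytes_emitted=8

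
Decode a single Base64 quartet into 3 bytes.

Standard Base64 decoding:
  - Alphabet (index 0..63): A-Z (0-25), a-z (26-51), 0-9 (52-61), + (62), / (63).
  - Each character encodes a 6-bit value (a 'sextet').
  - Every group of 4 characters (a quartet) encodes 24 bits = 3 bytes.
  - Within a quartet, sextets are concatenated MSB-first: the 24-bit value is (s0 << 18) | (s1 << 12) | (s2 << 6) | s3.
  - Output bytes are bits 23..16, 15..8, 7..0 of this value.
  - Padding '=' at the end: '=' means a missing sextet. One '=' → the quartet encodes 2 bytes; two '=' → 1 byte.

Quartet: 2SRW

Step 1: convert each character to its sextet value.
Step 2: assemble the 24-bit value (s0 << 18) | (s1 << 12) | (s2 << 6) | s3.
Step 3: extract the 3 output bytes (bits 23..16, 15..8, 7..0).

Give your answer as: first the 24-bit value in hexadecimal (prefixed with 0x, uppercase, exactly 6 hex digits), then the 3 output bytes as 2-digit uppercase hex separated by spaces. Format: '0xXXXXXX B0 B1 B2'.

Sextets: 2=54, S=18, R=17, W=22
24-bit: (54<<18) | (18<<12) | (17<<6) | 22
      = 0xD80000 | 0x012000 | 0x000440 | 0x000016
      = 0xD92456
Bytes: (v>>16)&0xFF=D9, (v>>8)&0xFF=24, v&0xFF=56

Answer: 0xD92456 D9 24 56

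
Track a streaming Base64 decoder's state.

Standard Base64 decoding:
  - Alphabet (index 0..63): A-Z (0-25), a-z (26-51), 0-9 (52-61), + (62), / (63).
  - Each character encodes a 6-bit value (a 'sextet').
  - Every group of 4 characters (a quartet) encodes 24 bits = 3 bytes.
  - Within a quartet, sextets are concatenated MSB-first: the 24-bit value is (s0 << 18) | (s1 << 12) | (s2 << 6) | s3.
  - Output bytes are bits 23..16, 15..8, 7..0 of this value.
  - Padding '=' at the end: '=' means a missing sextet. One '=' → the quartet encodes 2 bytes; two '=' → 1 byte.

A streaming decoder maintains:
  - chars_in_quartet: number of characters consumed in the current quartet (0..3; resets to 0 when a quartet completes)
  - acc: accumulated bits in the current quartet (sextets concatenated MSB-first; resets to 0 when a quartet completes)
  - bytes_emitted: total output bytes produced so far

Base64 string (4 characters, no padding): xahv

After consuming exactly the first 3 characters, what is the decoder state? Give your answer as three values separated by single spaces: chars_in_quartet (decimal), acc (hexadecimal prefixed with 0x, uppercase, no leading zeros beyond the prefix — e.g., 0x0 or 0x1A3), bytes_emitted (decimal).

After char 0 ('x'=49): chars_in_quartet=1 acc=0x31 bytes_emitted=0
After char 1 ('a'=26): chars_in_quartet=2 acc=0xC5A bytes_emitted=0
After char 2 ('h'=33): chars_in_quartet=3 acc=0x316A1 bytes_emitted=0

Answer: 3 0x316A1 0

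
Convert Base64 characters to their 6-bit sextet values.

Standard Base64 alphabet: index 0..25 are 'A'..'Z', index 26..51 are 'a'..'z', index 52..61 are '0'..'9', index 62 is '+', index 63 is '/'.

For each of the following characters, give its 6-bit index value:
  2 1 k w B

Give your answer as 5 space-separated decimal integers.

Answer: 54 53 36 48 1

Derivation:
'2': 0..9 range, 52 + ord('2') − ord('0') = 54
'1': 0..9 range, 52 + ord('1') − ord('0') = 53
'k': a..z range, 26 + ord('k') − ord('a') = 36
'w': a..z range, 26 + ord('w') − ord('a') = 48
'B': A..Z range, ord('B') − ord('A') = 1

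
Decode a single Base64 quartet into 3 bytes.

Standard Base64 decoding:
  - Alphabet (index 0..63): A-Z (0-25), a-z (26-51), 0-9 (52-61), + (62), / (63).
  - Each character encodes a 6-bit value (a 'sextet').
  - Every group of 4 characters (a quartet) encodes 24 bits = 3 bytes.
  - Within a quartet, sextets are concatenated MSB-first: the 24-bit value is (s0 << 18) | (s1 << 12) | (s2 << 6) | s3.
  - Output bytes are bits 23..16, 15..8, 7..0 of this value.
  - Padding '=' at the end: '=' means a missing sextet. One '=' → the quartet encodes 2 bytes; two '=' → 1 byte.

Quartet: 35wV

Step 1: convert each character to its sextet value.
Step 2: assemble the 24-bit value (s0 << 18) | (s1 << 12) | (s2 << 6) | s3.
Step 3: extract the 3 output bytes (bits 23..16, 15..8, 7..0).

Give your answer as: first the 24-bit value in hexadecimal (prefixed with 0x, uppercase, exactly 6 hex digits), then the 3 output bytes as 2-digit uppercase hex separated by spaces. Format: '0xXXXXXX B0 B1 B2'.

Answer: 0xDF9C15 DF 9C 15

Derivation:
Sextets: 3=55, 5=57, w=48, V=21
24-bit: (55<<18) | (57<<12) | (48<<6) | 21
      = 0xDC0000 | 0x039000 | 0x000C00 | 0x000015
      = 0xDF9C15
Bytes: (v>>16)&0xFF=DF, (v>>8)&0xFF=9C, v&0xFF=15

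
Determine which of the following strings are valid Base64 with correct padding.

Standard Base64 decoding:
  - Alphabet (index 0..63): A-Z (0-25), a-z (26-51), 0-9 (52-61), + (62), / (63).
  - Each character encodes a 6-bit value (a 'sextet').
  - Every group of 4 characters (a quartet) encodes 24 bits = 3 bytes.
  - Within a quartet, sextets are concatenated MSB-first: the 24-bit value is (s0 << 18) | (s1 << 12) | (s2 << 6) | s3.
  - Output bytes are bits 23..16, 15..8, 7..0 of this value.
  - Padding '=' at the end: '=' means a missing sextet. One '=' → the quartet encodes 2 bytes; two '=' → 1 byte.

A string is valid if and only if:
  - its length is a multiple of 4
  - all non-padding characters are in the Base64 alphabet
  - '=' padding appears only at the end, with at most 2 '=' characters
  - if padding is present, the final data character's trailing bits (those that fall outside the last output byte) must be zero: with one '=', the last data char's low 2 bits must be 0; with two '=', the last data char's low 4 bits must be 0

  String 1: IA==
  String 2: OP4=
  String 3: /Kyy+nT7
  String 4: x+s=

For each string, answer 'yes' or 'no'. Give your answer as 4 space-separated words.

Answer: yes yes yes yes

Derivation:
String 1: 'IA==' → valid
String 2: 'OP4=' → valid
String 3: '/Kyy+nT7' → valid
String 4: 'x+s=' → valid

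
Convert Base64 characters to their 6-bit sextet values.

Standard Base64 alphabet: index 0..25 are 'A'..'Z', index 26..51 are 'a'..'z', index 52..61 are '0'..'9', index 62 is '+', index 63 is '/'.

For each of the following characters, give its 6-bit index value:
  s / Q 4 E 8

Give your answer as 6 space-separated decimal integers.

Answer: 44 63 16 56 4 60

Derivation:
's': a..z range, 26 + ord('s') − ord('a') = 44
'/': index 63
'Q': A..Z range, ord('Q') − ord('A') = 16
'4': 0..9 range, 52 + ord('4') − ord('0') = 56
'E': A..Z range, ord('E') − ord('A') = 4
'8': 0..9 range, 52 + ord('8') − ord('0') = 60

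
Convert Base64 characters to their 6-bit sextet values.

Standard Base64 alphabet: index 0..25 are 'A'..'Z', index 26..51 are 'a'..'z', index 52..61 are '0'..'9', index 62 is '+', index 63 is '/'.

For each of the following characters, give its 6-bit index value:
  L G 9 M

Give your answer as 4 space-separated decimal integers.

'L': A..Z range, ord('L') − ord('A') = 11
'G': A..Z range, ord('G') − ord('A') = 6
'9': 0..9 range, 52 + ord('9') − ord('0') = 61
'M': A..Z range, ord('M') − ord('A') = 12

Answer: 11 6 61 12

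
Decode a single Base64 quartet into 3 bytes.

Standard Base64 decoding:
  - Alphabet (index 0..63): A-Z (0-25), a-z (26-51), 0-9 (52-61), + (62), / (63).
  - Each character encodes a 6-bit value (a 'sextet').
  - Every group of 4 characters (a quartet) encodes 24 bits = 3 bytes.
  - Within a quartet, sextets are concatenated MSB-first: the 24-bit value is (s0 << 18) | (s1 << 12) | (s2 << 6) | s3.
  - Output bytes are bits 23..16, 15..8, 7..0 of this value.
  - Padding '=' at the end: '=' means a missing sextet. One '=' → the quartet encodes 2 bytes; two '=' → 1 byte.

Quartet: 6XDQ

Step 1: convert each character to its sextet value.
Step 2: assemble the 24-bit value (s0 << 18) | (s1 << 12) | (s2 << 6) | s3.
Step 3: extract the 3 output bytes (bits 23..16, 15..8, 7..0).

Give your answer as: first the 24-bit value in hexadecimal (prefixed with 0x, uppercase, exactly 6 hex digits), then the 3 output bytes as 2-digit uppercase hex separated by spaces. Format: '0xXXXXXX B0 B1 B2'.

Answer: 0xE970D0 E9 70 D0

Derivation:
Sextets: 6=58, X=23, D=3, Q=16
24-bit: (58<<18) | (23<<12) | (3<<6) | 16
      = 0xE80000 | 0x017000 | 0x0000C0 | 0x000010
      = 0xE970D0
Bytes: (v>>16)&0xFF=E9, (v>>8)&0xFF=70, v&0xFF=D0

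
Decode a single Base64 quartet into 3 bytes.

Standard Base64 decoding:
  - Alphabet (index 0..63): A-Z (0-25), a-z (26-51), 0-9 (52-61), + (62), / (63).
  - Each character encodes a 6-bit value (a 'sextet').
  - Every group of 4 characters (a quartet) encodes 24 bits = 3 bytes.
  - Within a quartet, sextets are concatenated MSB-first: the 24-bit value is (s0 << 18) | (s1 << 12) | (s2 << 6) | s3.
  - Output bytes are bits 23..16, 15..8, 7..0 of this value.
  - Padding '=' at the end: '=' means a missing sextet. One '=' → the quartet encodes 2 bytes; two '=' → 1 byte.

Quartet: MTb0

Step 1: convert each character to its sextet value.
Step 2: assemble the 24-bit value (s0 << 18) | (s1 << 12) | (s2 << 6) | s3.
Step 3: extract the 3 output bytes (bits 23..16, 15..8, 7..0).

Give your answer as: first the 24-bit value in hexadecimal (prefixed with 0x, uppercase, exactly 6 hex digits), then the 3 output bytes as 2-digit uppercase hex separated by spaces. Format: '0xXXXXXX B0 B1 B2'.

Answer: 0x3136F4 31 36 F4

Derivation:
Sextets: M=12, T=19, b=27, 0=52
24-bit: (12<<18) | (19<<12) | (27<<6) | 52
      = 0x300000 | 0x013000 | 0x0006C0 | 0x000034
      = 0x3136F4
Bytes: (v>>16)&0xFF=31, (v>>8)&0xFF=36, v&0xFF=F4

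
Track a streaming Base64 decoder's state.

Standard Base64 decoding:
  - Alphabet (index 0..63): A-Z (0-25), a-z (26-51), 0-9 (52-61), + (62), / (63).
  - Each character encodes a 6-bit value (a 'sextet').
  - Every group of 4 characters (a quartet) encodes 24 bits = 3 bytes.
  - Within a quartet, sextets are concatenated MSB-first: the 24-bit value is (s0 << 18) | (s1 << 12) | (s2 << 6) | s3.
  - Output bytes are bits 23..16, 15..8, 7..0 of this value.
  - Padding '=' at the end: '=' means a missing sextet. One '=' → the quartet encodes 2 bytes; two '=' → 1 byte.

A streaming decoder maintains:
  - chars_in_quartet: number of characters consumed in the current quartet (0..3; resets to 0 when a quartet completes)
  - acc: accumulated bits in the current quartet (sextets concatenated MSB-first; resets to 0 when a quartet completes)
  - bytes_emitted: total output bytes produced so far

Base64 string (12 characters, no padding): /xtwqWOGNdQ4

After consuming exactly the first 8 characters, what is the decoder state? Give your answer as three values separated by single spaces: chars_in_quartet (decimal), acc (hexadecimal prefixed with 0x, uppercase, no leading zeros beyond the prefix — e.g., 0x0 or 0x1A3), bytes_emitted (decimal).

After char 0 ('/'=63): chars_in_quartet=1 acc=0x3F bytes_emitted=0
After char 1 ('x'=49): chars_in_quartet=2 acc=0xFF1 bytes_emitted=0
After char 2 ('t'=45): chars_in_quartet=3 acc=0x3FC6D bytes_emitted=0
After char 3 ('w'=48): chars_in_quartet=4 acc=0xFF1B70 -> emit FF 1B 70, reset; bytes_emitted=3
After char 4 ('q'=42): chars_in_quartet=1 acc=0x2A bytes_emitted=3
After char 5 ('W'=22): chars_in_quartet=2 acc=0xA96 bytes_emitted=3
After char 6 ('O'=14): chars_in_quartet=3 acc=0x2A58E bytes_emitted=3
After char 7 ('G'=6): chars_in_quartet=4 acc=0xA96386 -> emit A9 63 86, reset; bytes_emitted=6

Answer: 0 0x0 6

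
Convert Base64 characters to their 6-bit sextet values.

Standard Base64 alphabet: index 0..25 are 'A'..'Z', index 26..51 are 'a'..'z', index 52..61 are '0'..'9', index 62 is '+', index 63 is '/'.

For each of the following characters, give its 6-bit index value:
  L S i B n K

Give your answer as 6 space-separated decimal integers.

'L': A..Z range, ord('L') − ord('A') = 11
'S': A..Z range, ord('S') − ord('A') = 18
'i': a..z range, 26 + ord('i') − ord('a') = 34
'B': A..Z range, ord('B') − ord('A') = 1
'n': a..z range, 26 + ord('n') − ord('a') = 39
'K': A..Z range, ord('K') − ord('A') = 10

Answer: 11 18 34 1 39 10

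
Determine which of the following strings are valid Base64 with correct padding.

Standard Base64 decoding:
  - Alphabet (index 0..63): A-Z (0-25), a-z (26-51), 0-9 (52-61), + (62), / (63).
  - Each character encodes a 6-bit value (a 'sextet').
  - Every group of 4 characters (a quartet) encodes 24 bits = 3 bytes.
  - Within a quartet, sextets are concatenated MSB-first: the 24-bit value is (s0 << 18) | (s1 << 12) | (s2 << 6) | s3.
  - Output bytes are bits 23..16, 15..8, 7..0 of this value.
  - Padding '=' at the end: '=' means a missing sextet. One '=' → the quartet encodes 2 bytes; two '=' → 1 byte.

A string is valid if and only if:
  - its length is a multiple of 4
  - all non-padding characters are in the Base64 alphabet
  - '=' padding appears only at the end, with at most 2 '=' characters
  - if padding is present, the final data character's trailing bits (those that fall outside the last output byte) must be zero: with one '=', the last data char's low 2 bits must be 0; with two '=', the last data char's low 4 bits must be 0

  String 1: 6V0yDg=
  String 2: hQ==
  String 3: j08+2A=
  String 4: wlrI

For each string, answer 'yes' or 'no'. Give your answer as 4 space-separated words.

Answer: no yes no yes

Derivation:
String 1: '6V0yDg=' → invalid (len=7 not mult of 4)
String 2: 'hQ==' → valid
String 3: 'j08+2A=' → invalid (len=7 not mult of 4)
String 4: 'wlrI' → valid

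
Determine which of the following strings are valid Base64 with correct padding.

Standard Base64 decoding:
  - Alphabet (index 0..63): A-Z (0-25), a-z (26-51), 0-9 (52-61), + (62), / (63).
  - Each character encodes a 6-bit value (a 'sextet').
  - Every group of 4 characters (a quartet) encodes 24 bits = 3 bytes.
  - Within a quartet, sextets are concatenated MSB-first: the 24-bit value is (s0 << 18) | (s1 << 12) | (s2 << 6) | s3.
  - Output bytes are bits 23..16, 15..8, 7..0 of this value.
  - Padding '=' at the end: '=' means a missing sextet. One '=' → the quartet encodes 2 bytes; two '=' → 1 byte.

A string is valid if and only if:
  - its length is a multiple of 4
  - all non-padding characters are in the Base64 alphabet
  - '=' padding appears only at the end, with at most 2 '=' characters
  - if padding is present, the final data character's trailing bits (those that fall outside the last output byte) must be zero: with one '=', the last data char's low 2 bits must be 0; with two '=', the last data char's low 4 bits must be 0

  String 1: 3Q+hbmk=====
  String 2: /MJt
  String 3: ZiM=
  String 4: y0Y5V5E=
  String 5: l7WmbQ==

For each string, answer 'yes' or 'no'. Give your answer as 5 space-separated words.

String 1: '3Q+hbmk=====' → invalid (5 pad chars (max 2))
String 2: '/MJt' → valid
String 3: 'ZiM=' → valid
String 4: 'y0Y5V5E=' → valid
String 5: 'l7WmbQ==' → valid

Answer: no yes yes yes yes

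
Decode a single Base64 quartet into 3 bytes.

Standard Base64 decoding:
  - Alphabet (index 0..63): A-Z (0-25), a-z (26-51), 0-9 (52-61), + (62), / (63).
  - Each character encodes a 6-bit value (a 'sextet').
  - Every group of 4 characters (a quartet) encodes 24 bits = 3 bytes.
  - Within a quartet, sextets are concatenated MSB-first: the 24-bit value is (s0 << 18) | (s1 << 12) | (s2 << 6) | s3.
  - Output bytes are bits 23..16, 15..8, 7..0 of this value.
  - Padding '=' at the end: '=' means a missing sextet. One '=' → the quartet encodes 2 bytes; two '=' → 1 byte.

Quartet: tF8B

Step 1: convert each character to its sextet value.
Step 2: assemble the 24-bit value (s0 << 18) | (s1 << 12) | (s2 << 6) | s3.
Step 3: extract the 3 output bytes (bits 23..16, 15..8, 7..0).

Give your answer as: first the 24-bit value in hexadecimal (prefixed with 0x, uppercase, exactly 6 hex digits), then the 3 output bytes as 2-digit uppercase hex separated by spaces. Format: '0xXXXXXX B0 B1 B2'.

Answer: 0xB45F01 B4 5F 01

Derivation:
Sextets: t=45, F=5, 8=60, B=1
24-bit: (45<<18) | (5<<12) | (60<<6) | 1
      = 0xB40000 | 0x005000 | 0x000F00 | 0x000001
      = 0xB45F01
Bytes: (v>>16)&0xFF=B4, (v>>8)&0xFF=5F, v&0xFF=01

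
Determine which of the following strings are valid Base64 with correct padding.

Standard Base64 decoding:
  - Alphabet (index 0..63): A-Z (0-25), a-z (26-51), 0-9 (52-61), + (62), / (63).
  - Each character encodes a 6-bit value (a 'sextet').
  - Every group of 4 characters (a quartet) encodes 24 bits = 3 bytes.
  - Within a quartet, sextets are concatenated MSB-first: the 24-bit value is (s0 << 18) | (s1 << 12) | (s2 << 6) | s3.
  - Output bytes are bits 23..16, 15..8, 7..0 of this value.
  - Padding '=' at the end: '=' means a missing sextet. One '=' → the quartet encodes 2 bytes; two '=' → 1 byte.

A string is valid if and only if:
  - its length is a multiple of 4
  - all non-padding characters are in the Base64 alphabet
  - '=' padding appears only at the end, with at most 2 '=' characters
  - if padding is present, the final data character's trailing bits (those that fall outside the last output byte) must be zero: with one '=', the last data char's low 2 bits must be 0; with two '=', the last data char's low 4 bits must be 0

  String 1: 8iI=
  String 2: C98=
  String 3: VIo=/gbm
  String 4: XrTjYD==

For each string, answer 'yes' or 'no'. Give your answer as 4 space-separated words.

Answer: yes yes no no

Derivation:
String 1: '8iI=' → valid
String 2: 'C98=' → valid
String 3: 'VIo=/gbm' → invalid (bad char(s): ['=']; '=' in middle)
String 4: 'XrTjYD==' → invalid (bad trailing bits)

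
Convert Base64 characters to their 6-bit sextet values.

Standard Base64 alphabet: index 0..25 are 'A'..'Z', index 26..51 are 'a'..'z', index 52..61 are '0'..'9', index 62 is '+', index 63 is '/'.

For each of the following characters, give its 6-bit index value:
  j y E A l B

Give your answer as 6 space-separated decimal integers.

'j': a..z range, 26 + ord('j') − ord('a') = 35
'y': a..z range, 26 + ord('y') − ord('a') = 50
'E': A..Z range, ord('E') − ord('A') = 4
'A': A..Z range, ord('A') − ord('A') = 0
'l': a..z range, 26 + ord('l') − ord('a') = 37
'B': A..Z range, ord('B') − ord('A') = 1

Answer: 35 50 4 0 37 1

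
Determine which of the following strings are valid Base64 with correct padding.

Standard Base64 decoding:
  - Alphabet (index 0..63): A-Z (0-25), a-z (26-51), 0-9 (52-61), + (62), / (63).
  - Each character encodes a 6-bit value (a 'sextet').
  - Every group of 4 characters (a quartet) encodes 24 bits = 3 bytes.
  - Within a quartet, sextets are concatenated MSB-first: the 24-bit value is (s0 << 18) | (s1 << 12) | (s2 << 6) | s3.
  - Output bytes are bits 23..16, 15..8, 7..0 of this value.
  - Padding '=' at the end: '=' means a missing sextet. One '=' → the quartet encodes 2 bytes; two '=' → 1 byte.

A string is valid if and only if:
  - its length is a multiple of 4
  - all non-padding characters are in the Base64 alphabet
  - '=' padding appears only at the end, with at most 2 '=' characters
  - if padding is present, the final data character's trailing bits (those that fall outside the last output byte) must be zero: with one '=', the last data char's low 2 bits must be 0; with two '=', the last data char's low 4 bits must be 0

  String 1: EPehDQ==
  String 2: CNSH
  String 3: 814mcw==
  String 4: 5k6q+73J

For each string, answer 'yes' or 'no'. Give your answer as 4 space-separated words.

String 1: 'EPehDQ==' → valid
String 2: 'CNSH' → valid
String 3: '814mcw==' → valid
String 4: '5k6q+73J' → valid

Answer: yes yes yes yes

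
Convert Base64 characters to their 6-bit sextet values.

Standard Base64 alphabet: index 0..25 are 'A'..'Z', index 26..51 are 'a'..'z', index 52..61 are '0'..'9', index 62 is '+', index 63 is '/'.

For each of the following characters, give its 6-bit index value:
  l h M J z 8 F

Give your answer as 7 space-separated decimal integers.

'l': a..z range, 26 + ord('l') − ord('a') = 37
'h': a..z range, 26 + ord('h') − ord('a') = 33
'M': A..Z range, ord('M') − ord('A') = 12
'J': A..Z range, ord('J') − ord('A') = 9
'z': a..z range, 26 + ord('z') − ord('a') = 51
'8': 0..9 range, 52 + ord('8') − ord('0') = 60
'F': A..Z range, ord('F') − ord('A') = 5

Answer: 37 33 12 9 51 60 5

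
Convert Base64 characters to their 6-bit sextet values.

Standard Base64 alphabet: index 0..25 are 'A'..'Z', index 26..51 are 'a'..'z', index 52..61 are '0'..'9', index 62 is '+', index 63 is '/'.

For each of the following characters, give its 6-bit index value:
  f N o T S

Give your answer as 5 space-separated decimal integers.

Answer: 31 13 40 19 18

Derivation:
'f': a..z range, 26 + ord('f') − ord('a') = 31
'N': A..Z range, ord('N') − ord('A') = 13
'o': a..z range, 26 + ord('o') − ord('a') = 40
'T': A..Z range, ord('T') − ord('A') = 19
'S': A..Z range, ord('S') − ord('A') = 18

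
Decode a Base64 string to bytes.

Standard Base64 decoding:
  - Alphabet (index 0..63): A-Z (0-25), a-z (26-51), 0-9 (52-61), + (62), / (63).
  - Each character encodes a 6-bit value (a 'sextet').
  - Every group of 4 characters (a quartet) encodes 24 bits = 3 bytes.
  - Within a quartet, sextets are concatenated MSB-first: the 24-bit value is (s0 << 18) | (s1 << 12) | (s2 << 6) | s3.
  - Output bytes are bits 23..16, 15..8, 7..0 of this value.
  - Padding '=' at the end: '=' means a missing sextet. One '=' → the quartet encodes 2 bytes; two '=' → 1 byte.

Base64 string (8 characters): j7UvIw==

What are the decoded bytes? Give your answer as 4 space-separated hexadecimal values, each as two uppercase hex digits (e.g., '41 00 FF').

After char 0 ('j'=35): chars_in_quartet=1 acc=0x23 bytes_emitted=0
After char 1 ('7'=59): chars_in_quartet=2 acc=0x8FB bytes_emitted=0
After char 2 ('U'=20): chars_in_quartet=3 acc=0x23ED4 bytes_emitted=0
After char 3 ('v'=47): chars_in_quartet=4 acc=0x8FB52F -> emit 8F B5 2F, reset; bytes_emitted=3
After char 4 ('I'=8): chars_in_quartet=1 acc=0x8 bytes_emitted=3
After char 5 ('w'=48): chars_in_quartet=2 acc=0x230 bytes_emitted=3
Padding '==': partial quartet acc=0x230 -> emit 23; bytes_emitted=4

Answer: 8F B5 2F 23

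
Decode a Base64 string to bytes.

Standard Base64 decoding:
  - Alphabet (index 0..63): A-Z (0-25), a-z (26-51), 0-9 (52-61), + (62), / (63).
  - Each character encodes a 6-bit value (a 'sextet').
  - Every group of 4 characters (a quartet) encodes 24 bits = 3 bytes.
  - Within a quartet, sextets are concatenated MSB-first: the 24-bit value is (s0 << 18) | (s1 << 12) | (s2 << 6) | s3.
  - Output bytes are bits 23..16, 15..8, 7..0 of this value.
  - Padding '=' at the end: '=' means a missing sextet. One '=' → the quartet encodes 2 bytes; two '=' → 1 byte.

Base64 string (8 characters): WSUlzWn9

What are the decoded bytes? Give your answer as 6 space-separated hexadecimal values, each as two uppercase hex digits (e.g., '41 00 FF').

Answer: 59 25 25 CD 69 FD

Derivation:
After char 0 ('W'=22): chars_in_quartet=1 acc=0x16 bytes_emitted=0
After char 1 ('S'=18): chars_in_quartet=2 acc=0x592 bytes_emitted=0
After char 2 ('U'=20): chars_in_quartet=3 acc=0x16494 bytes_emitted=0
After char 3 ('l'=37): chars_in_quartet=4 acc=0x592525 -> emit 59 25 25, reset; bytes_emitted=3
After char 4 ('z'=51): chars_in_quartet=1 acc=0x33 bytes_emitted=3
After char 5 ('W'=22): chars_in_quartet=2 acc=0xCD6 bytes_emitted=3
After char 6 ('n'=39): chars_in_quartet=3 acc=0x335A7 bytes_emitted=3
After char 7 ('9'=61): chars_in_quartet=4 acc=0xCD69FD -> emit CD 69 FD, reset; bytes_emitted=6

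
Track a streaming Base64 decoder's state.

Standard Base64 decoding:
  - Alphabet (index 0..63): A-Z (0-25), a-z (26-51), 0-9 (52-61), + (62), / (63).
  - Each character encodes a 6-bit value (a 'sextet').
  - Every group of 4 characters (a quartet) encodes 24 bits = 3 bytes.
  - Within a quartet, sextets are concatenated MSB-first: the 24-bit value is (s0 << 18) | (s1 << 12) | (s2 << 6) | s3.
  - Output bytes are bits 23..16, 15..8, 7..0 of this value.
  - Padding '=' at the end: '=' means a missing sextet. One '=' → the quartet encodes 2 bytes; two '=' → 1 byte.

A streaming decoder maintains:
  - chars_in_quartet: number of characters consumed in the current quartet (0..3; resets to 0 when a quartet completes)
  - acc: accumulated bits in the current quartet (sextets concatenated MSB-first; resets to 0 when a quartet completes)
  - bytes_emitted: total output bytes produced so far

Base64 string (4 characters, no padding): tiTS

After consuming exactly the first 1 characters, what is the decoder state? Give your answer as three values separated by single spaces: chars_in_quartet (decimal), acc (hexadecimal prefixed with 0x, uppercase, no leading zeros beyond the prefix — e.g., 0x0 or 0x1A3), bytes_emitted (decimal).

Answer: 1 0x2D 0

Derivation:
After char 0 ('t'=45): chars_in_quartet=1 acc=0x2D bytes_emitted=0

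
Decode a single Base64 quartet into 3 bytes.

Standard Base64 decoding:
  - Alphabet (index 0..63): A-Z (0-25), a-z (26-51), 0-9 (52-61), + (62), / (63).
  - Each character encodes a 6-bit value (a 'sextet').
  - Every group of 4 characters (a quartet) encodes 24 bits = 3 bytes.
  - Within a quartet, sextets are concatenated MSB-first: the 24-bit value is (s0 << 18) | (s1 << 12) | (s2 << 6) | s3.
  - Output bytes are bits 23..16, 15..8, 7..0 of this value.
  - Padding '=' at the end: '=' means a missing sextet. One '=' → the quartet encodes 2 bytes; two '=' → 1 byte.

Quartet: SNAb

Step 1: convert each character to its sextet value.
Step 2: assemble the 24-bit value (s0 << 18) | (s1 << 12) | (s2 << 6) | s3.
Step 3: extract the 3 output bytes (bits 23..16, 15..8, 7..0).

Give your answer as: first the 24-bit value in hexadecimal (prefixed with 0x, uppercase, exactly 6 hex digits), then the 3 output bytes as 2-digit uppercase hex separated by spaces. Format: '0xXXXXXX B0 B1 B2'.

Answer: 0x48D01B 48 D0 1B

Derivation:
Sextets: S=18, N=13, A=0, b=27
24-bit: (18<<18) | (13<<12) | (0<<6) | 27
      = 0x480000 | 0x00D000 | 0x000000 | 0x00001B
      = 0x48D01B
Bytes: (v>>16)&0xFF=48, (v>>8)&0xFF=D0, v&0xFF=1B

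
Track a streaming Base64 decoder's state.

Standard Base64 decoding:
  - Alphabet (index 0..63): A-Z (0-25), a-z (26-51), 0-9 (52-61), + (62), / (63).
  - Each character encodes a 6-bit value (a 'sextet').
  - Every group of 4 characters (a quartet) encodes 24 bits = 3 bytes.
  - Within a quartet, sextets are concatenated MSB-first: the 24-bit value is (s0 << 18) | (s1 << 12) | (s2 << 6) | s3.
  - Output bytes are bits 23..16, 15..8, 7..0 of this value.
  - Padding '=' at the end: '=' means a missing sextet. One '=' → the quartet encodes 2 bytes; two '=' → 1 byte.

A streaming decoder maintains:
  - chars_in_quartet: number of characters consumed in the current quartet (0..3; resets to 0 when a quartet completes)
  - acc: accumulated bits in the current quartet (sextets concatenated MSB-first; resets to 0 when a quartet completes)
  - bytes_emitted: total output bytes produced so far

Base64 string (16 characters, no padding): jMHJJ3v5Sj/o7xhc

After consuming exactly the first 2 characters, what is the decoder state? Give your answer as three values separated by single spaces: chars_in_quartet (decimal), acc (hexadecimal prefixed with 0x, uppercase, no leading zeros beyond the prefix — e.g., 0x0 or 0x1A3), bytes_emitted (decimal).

Answer: 2 0x8CC 0

Derivation:
After char 0 ('j'=35): chars_in_quartet=1 acc=0x23 bytes_emitted=0
After char 1 ('M'=12): chars_in_quartet=2 acc=0x8CC bytes_emitted=0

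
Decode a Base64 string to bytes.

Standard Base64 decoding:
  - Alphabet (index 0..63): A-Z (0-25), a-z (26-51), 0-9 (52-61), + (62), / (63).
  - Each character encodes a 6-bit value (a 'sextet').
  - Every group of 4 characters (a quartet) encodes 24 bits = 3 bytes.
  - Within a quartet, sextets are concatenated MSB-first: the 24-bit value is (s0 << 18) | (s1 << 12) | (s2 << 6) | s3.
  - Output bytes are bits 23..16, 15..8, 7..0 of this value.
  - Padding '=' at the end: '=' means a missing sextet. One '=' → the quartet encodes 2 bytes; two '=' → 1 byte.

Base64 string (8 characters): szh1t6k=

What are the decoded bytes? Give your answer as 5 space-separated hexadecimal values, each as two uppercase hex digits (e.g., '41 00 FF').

After char 0 ('s'=44): chars_in_quartet=1 acc=0x2C bytes_emitted=0
After char 1 ('z'=51): chars_in_quartet=2 acc=0xB33 bytes_emitted=0
After char 2 ('h'=33): chars_in_quartet=3 acc=0x2CCE1 bytes_emitted=0
After char 3 ('1'=53): chars_in_quartet=4 acc=0xB33875 -> emit B3 38 75, reset; bytes_emitted=3
After char 4 ('t'=45): chars_in_quartet=1 acc=0x2D bytes_emitted=3
After char 5 ('6'=58): chars_in_quartet=2 acc=0xB7A bytes_emitted=3
After char 6 ('k'=36): chars_in_quartet=3 acc=0x2DEA4 bytes_emitted=3
Padding '=': partial quartet acc=0x2DEA4 -> emit B7 A9; bytes_emitted=5

Answer: B3 38 75 B7 A9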